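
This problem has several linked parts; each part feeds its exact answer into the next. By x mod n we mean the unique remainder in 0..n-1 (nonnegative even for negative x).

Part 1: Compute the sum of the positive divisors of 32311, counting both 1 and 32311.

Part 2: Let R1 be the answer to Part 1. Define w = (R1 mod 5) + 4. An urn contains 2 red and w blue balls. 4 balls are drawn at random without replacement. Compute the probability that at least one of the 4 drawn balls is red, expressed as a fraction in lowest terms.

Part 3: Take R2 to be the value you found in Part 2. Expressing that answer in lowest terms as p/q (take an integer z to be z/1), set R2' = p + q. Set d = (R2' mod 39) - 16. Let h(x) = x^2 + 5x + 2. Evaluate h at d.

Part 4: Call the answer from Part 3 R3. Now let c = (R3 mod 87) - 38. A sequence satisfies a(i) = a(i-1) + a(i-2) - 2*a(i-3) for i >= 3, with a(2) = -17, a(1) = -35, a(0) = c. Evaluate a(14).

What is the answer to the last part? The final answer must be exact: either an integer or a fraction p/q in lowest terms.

-785

Part 1: 32311 = 79 * 409; sigma = (1 + 79) * (1 + 409) = 80 * 410 = 32800; answer 32800
Part 2: R1 = 32800; w = 4; total draws C(6,4) = 15; complement C(4,4) = 1; favorable 15 - 1 = 14; P = 14/15; answer 14/15
Part 3: R2 = 14/15; threaded value p + q = 29; d = 13; 1*(13)^2 + 5*(13)^1 + 2 = (169) + (65) + (2) = 236; answer 236
Part 4: R3 = 236; c = 24; a(3) = 1*(-17) + 1*(-35) - 2*(24) = -100; iterating: a(3)=-100, a(4)=-47, a(5)=-113, a(6)=40, a(7)=21, a(8)=287, a(9)=228, a(10)=473, a(11)=127, a(12)=144, a(13)=-675, a(14)=-785; answer -785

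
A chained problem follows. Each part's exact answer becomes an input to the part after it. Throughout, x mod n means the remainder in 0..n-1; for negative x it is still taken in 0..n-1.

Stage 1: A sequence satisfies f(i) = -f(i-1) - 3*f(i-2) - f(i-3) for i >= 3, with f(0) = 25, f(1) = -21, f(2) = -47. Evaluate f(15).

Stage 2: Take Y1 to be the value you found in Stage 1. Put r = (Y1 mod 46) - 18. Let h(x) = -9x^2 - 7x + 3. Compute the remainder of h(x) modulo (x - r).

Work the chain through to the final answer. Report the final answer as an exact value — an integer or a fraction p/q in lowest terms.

-57

Stage 1: f(3) = -1*(-47) - 3*(-21) - 1*(25) = 85; iterating: f(3)=85, f(4)=77, f(5)=-285, f(6)=-31, f(7)=809, f(8)=-431, f(9)=-1965, f(10)=2449, f(11)=3877, f(12)=-9259, f(13)=-4821, f(14)=28721, f(15)=-4999; answer -4999
Stage 2: Y1 = -4999; r = -3; remainder = value at the root: -9*(-3)^2 - 7*(-3)^1 + 3 = (-81) + (21) + (3) = -57; answer -57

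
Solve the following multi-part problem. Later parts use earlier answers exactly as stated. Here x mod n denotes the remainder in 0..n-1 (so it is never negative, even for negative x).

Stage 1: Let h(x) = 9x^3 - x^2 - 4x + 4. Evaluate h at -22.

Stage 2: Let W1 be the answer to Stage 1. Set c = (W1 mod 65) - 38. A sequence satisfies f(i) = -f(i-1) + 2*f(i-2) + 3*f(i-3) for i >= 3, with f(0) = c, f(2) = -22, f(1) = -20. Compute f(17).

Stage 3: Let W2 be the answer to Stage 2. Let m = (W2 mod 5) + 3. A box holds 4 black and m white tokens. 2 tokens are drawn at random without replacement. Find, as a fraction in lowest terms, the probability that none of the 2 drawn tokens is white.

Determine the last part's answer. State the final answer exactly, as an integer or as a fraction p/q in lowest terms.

Stage 1: 9*(-22)^3 - 1*(-22)^2 - 4*(-22)^1 + 4 = (-95832) + (-484) + (88) + (4) = -96224; answer -96224
Stage 2: W1 = -96224; c = 3; f(3) = -1*(-22) + 2*(-20) + 3*(3) = -9; iterating: f(3)=-9, f(4)=-95, f(5)=11, f(6)=-228, f(7)=-35, f(8)=-388, f(9)=-366, f(10)=-515, f(11)=-1381, f(12)=-747, f(13)=-3560, f(14)=-2077, f(15)=-7284, f(16)=-7550, f(17)=-13249; answer -13249
Stage 3: W2 = -13249; m = 4; total draws C(8,2) = 28; favorable C(4,2) = 6; P = 3/14; answer 3/14

3/14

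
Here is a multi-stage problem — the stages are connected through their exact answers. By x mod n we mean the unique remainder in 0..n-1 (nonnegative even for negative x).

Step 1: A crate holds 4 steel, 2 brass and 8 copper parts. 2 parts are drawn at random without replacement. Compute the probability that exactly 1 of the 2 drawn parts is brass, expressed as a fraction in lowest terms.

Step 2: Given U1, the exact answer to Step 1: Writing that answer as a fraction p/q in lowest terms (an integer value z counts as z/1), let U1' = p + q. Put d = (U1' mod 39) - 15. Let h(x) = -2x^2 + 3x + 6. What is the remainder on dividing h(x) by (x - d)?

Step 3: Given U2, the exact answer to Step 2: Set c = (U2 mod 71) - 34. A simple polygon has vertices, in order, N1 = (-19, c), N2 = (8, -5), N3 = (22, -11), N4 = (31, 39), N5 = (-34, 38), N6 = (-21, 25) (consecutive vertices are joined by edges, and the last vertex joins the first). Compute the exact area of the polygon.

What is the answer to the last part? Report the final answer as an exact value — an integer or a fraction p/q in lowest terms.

Step 1: total draws C(14,2) = 91; favorable C(2,1)*C(12,1) = 24; P = 24/91; answer 24/91
Step 2: U1 = 24/91; threaded value p + q = 115; d = 22; remainder = value at the root: -2*(22)^2 + 3*(22)^1 + 6 = (-968) + (66) + (6) = -896; answer -896
Step 3: U2 = -896; c = -7; cross terms: (-19*-5 - 8*-7)=151, (8*-11 - 22*-5)=22, (22*39 - 31*-11)=1199, (31*38 - -34*39)=2504, (-34*25 - -21*38)=-52, (-21*-7 - -19*25)=622; twice the area = |4446| = 4446; area = 2223; answer 2223

2223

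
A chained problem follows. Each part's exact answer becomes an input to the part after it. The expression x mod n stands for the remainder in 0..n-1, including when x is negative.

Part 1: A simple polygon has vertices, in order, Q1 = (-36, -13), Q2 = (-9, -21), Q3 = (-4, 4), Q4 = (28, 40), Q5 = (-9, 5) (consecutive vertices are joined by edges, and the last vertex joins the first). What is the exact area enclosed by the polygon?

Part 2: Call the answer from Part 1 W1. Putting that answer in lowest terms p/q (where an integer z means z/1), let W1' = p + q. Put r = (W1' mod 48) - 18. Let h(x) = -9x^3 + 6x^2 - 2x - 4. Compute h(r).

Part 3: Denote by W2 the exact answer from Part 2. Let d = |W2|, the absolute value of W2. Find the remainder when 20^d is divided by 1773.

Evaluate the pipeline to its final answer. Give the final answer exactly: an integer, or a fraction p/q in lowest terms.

1295

Part 1: cross terms: (-36*-21 - -9*-13)=639, (-9*4 - -4*-21)=-120, (-4*40 - 28*4)=-272, (28*5 - -9*40)=500, (-9*-13 - -36*5)=297; twice the area = |1044| = 1044; area = 522; answer 522
Part 2: W1 = 522; threaded value p + q = 523; r = 25; -9*(25)^3 + 6*(25)^2 - 2*(25)^1 - 4 = (-140625) + (3750) + (-50) + (-4) = -136929; answer -136929
Part 3: W2 = -136929; d = 136929; squarings mod 1773: 20^1=20, 20^2=400, 20^4=430, 20^8=508, 20^16=979, 20^32=1021, 20^64=1690, 20^128=1570, 20^256=430, 20^512=508, 20^1024=979, 20^2048=1021, 20^4096=1690, 20^8192=1570, 20^16384=430, 20^32768=508, 20^65536=979, 20^131072=1021; 20^136929 = 20^1 * 20^32 * 20^64 * 20^128 * 20^512 * 20^1024 * 20^4096 * 20^131072 = 1295 (mod 1773); answer 1295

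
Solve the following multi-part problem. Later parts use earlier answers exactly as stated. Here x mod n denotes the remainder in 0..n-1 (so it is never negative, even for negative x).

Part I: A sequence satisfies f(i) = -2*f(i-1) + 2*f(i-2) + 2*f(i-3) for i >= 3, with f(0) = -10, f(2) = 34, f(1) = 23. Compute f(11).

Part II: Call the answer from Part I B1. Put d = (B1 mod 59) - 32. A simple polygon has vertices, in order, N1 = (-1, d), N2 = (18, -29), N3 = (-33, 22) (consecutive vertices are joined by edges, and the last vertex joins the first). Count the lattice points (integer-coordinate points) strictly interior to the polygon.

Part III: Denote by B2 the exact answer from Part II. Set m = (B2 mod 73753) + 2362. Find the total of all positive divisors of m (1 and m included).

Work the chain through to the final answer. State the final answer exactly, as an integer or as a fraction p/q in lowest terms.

2898

Part I: f(3) = -2*(34) + 2*(23) + 2*(-10) = -42; iterating: f(3)=-42, f(4)=198, f(5)=-412, f(6)=1136, f(7)=-2700, f(8)=6848, f(9)=-16824, f(10)=41944, f(11)=-103840; answer -103840
Part II: B1 = -103840; d = -32; cross terms: (-1*-29 - 18*-32)=605, (18*22 - -33*-29)=-561, (-33*-32 - -1*22)=1078; twice the area = |1122| = 1122; area = 561; boundary points = 1 + 51 + 2 = 54; strictly interior points = area - boundary/2 + 1 = 535; answer 535
Part III: B2 = 535; m = 2897; 2897 is prime, so its only divisors are 1 and 2897; sigma = 1 + 2897 = 2898; answer 2898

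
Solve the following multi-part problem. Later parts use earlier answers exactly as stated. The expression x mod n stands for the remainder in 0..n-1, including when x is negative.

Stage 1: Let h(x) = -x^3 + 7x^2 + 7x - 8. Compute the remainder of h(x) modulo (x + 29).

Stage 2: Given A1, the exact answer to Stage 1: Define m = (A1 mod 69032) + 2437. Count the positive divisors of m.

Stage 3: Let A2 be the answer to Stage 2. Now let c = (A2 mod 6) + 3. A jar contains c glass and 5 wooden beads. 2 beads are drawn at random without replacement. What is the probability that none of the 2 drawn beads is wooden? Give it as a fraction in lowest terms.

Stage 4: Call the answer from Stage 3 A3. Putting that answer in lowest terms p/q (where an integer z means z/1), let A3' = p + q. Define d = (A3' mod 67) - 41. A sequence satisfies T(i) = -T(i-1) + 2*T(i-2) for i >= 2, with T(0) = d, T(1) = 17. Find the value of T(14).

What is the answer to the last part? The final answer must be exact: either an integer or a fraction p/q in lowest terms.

Stage 1: remainder = value at the root: -1*(-29)^3 + 7*(-29)^2 + 7*(-29)^1 - 8 = (24389) + (5887) + (-203) + (-8) = 30065; answer 30065
Stage 2: A1 = 30065; m = 32502; 32502 = 2 * 3 * 5417; number of divisors = (1+1) * (1+1) * (1+1) = 8; answer 8
Stage 3: A2 = 8; c = 5; total draws C(10,2) = 45; favorable C(5,2) = 10; P = 2/9; answer 2/9
Stage 4: A3 = 2/9; threaded value p + q = 11; d = -30; T(2) = -1*(17) + 2*(-30) = -77; iterating: T(2)=-77, T(3)=111, T(4)=-265, T(5)=487, T(6)=-1017, T(7)=1991, T(8)=-4025, T(9)=8007, T(10)=-16057, T(11)=32071, T(12)=-64185, T(13)=128327, T(14)=-256697; answer -256697

-256697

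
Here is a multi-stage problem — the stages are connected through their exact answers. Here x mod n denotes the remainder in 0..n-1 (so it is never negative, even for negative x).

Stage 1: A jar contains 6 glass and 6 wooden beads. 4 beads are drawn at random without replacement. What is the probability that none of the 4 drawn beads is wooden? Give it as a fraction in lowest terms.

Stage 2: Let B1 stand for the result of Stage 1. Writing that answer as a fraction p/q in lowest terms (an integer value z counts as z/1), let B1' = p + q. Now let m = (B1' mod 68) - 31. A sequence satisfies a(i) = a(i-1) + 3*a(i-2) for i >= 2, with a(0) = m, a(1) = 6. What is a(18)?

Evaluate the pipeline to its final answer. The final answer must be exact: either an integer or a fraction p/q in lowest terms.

9110859

Stage 1: total draws C(12,4) = 495; favorable C(6,4) = 15; P = 1/33; answer 1/33
Stage 2: B1 = 1/33; threaded value p + q = 34; m = 3; a(2) = 1*(6) + 3*(3) = 15; iterating: a(2)=15, a(3)=33, a(4)=78, a(5)=177, a(6)=411, a(7)=942, a(8)=2175, a(9)=5001, a(10)=11526, a(11)=26529, a(12)=61107, a(13)=140694, a(14)=324015, a(15)=746097, a(16)=1718142, a(17)=3956433, a(18)=9110859; answer 9110859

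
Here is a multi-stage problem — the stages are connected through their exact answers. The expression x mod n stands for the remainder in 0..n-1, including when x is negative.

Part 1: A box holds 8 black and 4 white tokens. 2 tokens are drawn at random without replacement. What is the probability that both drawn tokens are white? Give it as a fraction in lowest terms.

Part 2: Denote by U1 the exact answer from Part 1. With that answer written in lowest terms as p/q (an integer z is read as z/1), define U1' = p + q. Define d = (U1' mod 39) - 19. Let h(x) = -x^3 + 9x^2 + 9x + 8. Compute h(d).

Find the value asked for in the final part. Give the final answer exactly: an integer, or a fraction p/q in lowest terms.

Part 1: total draws C(12,2) = 66; favorable C(4,2) = 6; P = 1/11; answer 1/11
Part 2: U1 = 1/11; threaded value p + q = 12; d = -7; -1*(-7)^3 + 9*(-7)^2 + 9*(-7)^1 + 8 = (343) + (441) + (-63) + (8) = 729; answer 729

729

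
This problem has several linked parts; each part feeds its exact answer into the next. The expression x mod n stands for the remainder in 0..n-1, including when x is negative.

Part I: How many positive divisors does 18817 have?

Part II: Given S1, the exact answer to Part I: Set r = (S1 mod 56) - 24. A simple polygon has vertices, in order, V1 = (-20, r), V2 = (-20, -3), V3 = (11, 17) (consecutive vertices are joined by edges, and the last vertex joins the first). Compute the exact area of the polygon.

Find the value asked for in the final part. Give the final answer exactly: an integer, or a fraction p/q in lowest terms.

527/2

Part I: 18817 = 31 * 607; number of divisors = (1+1) * (1+1) = 4; answer 4
Part II: S1 = 4; r = -20; cross terms: (-20*-3 - -20*-20)=-340, (-20*17 - 11*-3)=-307, (11*-20 - -20*17)=120; twice the area = |-527| = 527; area = 527/2; answer 527/2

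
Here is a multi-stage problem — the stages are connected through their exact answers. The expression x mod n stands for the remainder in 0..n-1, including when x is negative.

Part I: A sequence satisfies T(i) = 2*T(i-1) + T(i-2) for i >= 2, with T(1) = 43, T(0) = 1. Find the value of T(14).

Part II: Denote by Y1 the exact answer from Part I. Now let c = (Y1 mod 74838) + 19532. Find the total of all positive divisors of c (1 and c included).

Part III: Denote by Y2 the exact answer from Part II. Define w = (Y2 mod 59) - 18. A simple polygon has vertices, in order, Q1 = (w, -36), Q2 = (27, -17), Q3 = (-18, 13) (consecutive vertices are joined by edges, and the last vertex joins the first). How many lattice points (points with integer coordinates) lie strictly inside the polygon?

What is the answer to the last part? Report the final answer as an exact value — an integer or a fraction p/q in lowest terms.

585

Part I: T(2) = 2*(43) + 1*(1) = 87; iterating: T(2)=87, T(3)=217, T(4)=521, T(5)=1259, T(6)=3039, T(7)=7337, T(8)=17713, T(9)=42763, T(10)=103239, T(11)=249241, T(12)=601721, T(13)=1452683, T(14)=3507087; answer 3507087
Part II: Y1 = 3507087; c = 84071; 84071 = 13 * 29 * 223; sigma = (1 + 13) * (1 + 29) * (1 + 223) = 14 * 30 * 224 = 94080; answer 94080
Part III: Y2 = 94080; w = 16; cross terms: (16*-17 - 27*-36)=700, (27*13 - -18*-17)=45, (-18*-36 - 16*13)=440; twice the area = |1185| = 1185; area = 1185/2; boundary points = 1 + 15 + 1 = 17; strictly interior points = area - boundary/2 + 1 = 585; answer 585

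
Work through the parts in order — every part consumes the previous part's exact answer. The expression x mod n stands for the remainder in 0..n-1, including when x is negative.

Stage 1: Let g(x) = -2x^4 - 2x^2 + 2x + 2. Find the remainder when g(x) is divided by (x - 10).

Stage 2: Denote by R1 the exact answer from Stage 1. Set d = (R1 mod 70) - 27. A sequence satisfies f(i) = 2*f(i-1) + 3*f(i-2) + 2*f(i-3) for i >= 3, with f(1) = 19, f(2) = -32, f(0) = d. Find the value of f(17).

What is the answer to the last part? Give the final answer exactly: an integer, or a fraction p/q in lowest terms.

121822033

Stage 1: remainder = value at the root: -2*(10)^4 - 2*(10)^2 + 2*(10)^1 + 2 = (-20000) + (-200) + (20) + (2) = -20178; answer -20178
Stage 2: R1 = -20178; d = 25; f(3) = 2*(-32) + 3*(19) + 2*(25) = 43; iterating: f(3)=43, f(4)=28, f(5)=121, f(6)=412, f(7)=1243, f(8)=3964, f(9)=12481, f(10)=39340, f(11)=124051, f(12)=391084, f(13)=1233001, f(14)=3887356, f(15)=12255883, f(16)=38639836, f(17)=121822033; answer 121822033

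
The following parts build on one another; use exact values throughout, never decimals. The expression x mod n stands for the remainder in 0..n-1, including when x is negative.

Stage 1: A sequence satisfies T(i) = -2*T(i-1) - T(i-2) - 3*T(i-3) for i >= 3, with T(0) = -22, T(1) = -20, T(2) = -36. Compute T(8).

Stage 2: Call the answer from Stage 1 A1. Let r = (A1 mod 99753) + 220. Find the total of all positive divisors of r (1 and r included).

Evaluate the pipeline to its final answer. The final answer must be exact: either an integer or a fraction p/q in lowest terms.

106848

Stage 1: T(3) = -2*(-36) - 1*(-20) - 3*(-22) = 158; iterating: T(3)=158, T(4)=-220, T(5)=390, T(6)=-1034, T(7)=2338, T(8)=-4812; answer -4812
Stage 2: A1 = -4812; r = 95161; 95161 = 11 * 41 * 211; sigma = (1 + 11) * (1 + 41) * (1 + 211) = 12 * 42 * 212 = 106848; answer 106848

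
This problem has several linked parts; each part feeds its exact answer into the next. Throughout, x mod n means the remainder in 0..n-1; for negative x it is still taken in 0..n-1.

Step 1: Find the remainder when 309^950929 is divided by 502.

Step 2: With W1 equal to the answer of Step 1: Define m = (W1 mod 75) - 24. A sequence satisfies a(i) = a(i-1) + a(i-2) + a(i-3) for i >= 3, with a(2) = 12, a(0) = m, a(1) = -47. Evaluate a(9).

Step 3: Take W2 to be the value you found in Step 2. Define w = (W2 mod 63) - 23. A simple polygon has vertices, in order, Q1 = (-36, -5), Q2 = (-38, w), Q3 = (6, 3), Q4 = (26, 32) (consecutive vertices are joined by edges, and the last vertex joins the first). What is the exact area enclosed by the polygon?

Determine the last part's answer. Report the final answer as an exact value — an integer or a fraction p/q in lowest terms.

Step 1: squarings mod 502: 309^1=309, 309^2=101, 309^4=161, 309^8=319, 309^16=357, 309^32=443, 309^64=469, 309^128=85, 309^256=197, 309^512=155, 309^1024=431, 309^2048=21, 309^4096=441, 309^8192=207, 309^16384=179, 309^32768=415, 309^65536=39, 309^131072=15, 309^262144=225, 309^524288=425; 309^950929 = 309^1 * 309^16 * 309^128 * 309^512 * 309^32768 * 309^131072 * 309^262144 * 309^524288 = 121 (mod 502); answer 121
Step 2: W1 = 121; m = 22; a(3) = 1*(12) + 1*(-47) + 1*(22) = -13; iterating: a(3)=-13, a(4)=-48, a(5)=-49, a(6)=-110, a(7)=-207, a(8)=-366, a(9)=-683; answer -683
Step 3: W2 = -683; w = -13; cross terms: (-36*-13 - -38*-5)=278, (-38*3 - 6*-13)=-36, (6*32 - 26*3)=114, (26*-5 - -36*32)=1022; twice the area = |1378| = 1378; area = 689; answer 689

689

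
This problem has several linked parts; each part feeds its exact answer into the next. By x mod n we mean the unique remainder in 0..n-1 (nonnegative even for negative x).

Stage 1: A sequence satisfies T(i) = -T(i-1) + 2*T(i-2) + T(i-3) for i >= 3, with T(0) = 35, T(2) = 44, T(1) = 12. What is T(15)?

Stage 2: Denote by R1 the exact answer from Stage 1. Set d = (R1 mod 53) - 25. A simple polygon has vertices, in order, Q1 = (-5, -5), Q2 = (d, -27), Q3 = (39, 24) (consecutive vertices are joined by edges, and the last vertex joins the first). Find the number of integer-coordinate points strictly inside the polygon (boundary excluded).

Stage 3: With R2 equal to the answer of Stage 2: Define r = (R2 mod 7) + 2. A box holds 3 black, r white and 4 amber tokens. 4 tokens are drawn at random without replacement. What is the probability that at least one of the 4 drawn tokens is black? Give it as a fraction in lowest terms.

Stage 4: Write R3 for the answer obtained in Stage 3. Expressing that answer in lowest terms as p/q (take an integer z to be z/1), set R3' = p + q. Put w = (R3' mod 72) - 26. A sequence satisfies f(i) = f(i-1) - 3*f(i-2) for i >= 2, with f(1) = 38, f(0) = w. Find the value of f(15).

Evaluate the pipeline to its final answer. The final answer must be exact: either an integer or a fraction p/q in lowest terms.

Stage 1: T(3) = -1*(44) + 2*(12) + 1*(35) = 15; iterating: T(3)=15, T(4)=85, T(5)=-11, T(6)=196, T(7)=-133, T(8)=514, T(9)=-584, T(10)=1479, T(11)=-2133, T(12)=4507, T(13)=-7294, T(14)=14175, T(15)=-24256; answer -24256
Stage 2: R1 = -24256; d = -7; cross terms: (-5*-27 - -7*-5)=100, (-7*24 - 39*-27)=885, (39*-5 - -5*24)=-75; twice the area = |910| = 910; area = 455; boundary points = 2 + 1 + 1 = 4; strictly interior points = area - boundary/2 + 1 = 454; answer 454
Stage 3: R2 = 454; r = 8; total draws C(15,4) = 1365; complement C(12,4) = 495; favorable 1365 - 495 = 870; P = 58/91; answer 58/91
Stage 4: R3 = 58/91; threaded value p + q = 149; w = -21; f(2) = 1*(38) - 3*(-21) = 101; iterating: f(2)=101, f(3)=-13, f(4)=-316, f(5)=-277, f(6)=671, f(7)=1502, f(8)=-511, f(9)=-5017, f(10)=-3484, f(11)=11567, f(12)=22019, f(13)=-12682, f(14)=-78739, f(15)=-40693; answer -40693

-40693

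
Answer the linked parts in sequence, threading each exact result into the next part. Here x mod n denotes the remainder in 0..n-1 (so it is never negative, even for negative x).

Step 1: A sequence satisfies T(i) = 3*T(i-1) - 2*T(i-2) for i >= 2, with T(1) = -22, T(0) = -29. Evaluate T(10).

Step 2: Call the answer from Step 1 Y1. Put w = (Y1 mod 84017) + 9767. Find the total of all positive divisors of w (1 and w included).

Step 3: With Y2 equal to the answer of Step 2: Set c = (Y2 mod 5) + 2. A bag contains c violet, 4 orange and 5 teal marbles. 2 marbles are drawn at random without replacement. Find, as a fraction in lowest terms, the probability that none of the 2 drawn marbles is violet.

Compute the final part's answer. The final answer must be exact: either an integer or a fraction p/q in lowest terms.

Step 1: T(2) = 3*(-22) - 2*(-29) = -8; iterating: T(2)=-8, T(3)=20, T(4)=76, T(5)=188, T(6)=412, T(7)=860, T(8)=1756, T(9)=3548, T(10)=7132; answer 7132
Step 2: Y1 = 7132; w = 16899; 16899 = 3 * 43 * 131; sigma = (1 + 3) * (1 + 43) * (1 + 131) = 4 * 44 * 132 = 23232; answer 23232
Step 3: Y2 = 23232; c = 4; total draws C(13,2) = 78; favorable C(9,2) = 36; P = 6/13; answer 6/13

6/13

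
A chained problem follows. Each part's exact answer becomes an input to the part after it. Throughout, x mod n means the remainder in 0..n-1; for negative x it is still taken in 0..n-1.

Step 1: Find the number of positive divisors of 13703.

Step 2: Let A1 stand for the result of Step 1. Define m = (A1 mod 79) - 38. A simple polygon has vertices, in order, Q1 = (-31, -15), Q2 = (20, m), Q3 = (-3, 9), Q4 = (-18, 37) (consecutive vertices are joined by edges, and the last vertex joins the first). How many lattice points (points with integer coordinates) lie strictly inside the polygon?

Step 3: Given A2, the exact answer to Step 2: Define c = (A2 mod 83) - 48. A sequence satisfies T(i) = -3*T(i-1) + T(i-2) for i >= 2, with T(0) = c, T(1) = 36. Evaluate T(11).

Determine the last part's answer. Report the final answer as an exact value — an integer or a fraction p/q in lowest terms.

Step 1: 13703 = 71 * 193; number of divisors = (1+1) * (1+1) = 4; answer 4
Step 2: A1 = 4; m = -34; cross terms: (-31*-34 - 20*-15)=1354, (20*9 - -3*-34)=78, (-3*37 - -18*9)=51, (-18*-15 - -31*37)=1417; twice the area = |2900| = 2900; area = 1450; boundary points = 1 + 1 + 1 + 13 = 16; strictly interior points = area - boundary/2 + 1 = 1443; answer 1443
Step 3: A2 = 1443; c = -16; T(2) = -3*(36) + 1*(-16) = -124; iterating: T(2)=-124, T(3)=408, T(4)=-1348, T(5)=4452, T(6)=-14704, T(7)=48564, T(8)=-160396, T(9)=529752, T(10)=-1749652, T(11)=5778708; answer 5778708

5778708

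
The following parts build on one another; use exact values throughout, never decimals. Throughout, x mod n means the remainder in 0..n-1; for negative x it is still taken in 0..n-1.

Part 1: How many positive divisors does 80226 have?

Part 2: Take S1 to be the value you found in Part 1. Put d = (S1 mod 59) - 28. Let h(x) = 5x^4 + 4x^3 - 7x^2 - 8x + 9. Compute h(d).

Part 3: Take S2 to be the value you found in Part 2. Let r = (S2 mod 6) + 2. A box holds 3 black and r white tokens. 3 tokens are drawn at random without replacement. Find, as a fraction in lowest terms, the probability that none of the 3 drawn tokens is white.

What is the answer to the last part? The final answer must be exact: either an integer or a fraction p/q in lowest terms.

Part 1: 80226 = 2 * 3^2 * 4457; number of divisors = (1+1) * (2+1) * (1+1) = 12; answer 12
Part 2: S1 = 12; d = -16; 5*(-16)^4 + 4*(-16)^3 - 7*(-16)^2 - 8*(-16)^1 + 9 = (327680) + (-16384) + (-1792) + (128) + (9) = 309641; answer 309641
Part 3: S2 = 309641; r = 7; total draws C(10,3) = 120; favorable C(3,3) = 1; P = 1/120; answer 1/120

1/120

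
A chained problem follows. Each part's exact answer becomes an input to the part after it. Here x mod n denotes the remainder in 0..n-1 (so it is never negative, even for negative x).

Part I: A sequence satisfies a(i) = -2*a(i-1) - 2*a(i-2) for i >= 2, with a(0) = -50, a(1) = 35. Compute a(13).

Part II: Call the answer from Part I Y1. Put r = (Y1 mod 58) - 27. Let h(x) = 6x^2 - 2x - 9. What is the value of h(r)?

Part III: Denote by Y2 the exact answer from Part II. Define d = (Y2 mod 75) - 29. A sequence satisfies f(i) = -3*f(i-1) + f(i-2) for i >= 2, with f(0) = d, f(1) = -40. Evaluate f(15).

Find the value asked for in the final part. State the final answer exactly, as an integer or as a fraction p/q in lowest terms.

Part I: a(2) = -2*(35) - 2*(-50) = 30; iterating: a(2)=30, a(3)=-130, a(4)=200, a(5)=-140, a(6)=-120, a(7)=520, a(8)=-800, a(9)=560, a(10)=480, a(11)=-2080, a(12)=3200, a(13)=-2240; answer -2240
Part II: Y1 = -2240; r = -5; 6*(-5)^2 - 2*(-5)^1 - 9 = (150) + (10) + (-9) = 151; answer 151
Part III: Y2 = 151; d = -28; f(2) = -3*(-40) + 1*(-28) = 92; iterating: f(2)=92, f(3)=-316, f(4)=1040, f(5)=-3436, f(6)=11348, f(7)=-37480, f(8)=123788, f(9)=-408844, f(10)=1350320, f(11)=-4459804, f(12)=14729732, f(13)=-48649000, f(14)=160676732, f(15)=-530679196; answer -530679196

-530679196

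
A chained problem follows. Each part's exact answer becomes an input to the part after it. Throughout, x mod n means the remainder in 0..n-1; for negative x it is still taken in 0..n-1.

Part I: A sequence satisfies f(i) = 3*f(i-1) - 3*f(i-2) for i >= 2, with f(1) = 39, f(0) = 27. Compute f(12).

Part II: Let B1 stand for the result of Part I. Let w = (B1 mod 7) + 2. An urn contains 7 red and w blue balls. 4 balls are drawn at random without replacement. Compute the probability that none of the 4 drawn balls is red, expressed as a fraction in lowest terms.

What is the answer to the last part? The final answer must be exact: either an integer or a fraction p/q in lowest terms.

Part I: f(2) = 3*(39) - 3*(27) = 36; iterating: f(2)=36, f(3)=-9, f(4)=-135, f(5)=-378, f(6)=-729, f(7)=-1053, f(8)=-972, f(9)=243, f(10)=3645, f(11)=10206, f(12)=19683; answer 19683
Part II: B1 = 19683; w = 8; total draws C(15,4) = 1365; favorable C(8,4) = 70; P = 2/39; answer 2/39

2/39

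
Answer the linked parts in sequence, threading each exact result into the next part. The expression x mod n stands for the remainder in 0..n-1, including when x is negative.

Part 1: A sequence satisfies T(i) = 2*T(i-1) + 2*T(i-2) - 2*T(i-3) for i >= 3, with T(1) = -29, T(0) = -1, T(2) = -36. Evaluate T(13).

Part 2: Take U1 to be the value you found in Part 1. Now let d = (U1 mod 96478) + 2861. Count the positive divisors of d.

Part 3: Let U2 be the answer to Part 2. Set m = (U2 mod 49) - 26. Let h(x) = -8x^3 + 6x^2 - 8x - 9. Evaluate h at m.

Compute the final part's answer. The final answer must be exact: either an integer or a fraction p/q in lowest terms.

23231

Part 1: T(3) = 2*(-36) + 2*(-29) - 2*(-1) = -128; iterating: T(3)=-128, T(4)=-270, T(5)=-724, T(6)=-1732, T(7)=-4372, T(8)=-10760, T(9)=-26800, T(10)=-66376, T(11)=-164832, T(12)=-408816, T(13)=-1014544; answer -1014544
Part 2: U1 = -1014544; d = 49575; 49575 = 3 * 5^2 * 661; number of divisors = (1+1) * (2+1) * (1+1) = 12; answer 12
Part 3: U2 = 12; m = -14; -8*(-14)^3 + 6*(-14)^2 - 8*(-14)^1 - 9 = (21952) + (1176) + (112) + (-9) = 23231; answer 23231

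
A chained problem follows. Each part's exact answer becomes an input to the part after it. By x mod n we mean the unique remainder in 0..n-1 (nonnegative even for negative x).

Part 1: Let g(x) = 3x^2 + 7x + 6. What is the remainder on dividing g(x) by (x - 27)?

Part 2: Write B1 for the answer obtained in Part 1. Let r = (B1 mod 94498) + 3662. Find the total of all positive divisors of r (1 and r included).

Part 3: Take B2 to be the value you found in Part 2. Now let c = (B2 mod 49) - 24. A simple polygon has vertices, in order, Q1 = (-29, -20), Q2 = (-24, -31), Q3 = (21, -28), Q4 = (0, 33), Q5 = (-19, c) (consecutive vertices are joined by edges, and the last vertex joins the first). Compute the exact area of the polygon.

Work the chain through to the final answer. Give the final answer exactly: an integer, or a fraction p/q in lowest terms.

1373

Part 1: remainder = value at the root: 3*(27)^2 + 7*(27)^1 + 6 = (2187) + (189) + (6) = 2382; answer 2382
Part 2: B1 = 2382; r = 6044; 6044 = 2^2 * 1511; sigma = (1 + 2 + 4) * (1 + 1511) = 7 * 1512 = 10584; answer 10584
Part 3: B2 = 10584; c = -24; cross terms: (-29*-31 - -24*-20)=419, (-24*-28 - 21*-31)=1323, (21*33 - 0*-28)=693, (0*-24 - -19*33)=627, (-19*-20 - -29*-24)=-316; twice the area = |2746| = 2746; area = 1373; answer 1373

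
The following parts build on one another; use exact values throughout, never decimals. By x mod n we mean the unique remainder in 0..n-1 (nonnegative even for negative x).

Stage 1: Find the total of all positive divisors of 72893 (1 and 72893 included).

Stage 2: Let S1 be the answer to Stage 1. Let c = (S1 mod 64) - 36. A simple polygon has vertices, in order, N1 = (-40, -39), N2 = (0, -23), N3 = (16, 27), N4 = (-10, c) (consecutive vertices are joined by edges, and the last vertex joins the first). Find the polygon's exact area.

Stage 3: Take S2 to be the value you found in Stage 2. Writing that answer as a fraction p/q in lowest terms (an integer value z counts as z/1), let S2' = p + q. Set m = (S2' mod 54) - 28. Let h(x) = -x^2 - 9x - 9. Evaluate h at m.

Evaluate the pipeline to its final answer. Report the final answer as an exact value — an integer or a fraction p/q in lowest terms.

Stage 1: 72893 is prime, so its only divisors are 1 and 72893; sigma = 1 + 72893 = 72894; answer 72894
Stage 2: S1 = 72894; c = 26; cross terms: (-40*-23 - 0*-39)=920, (0*27 - 16*-23)=368, (16*26 - -10*27)=686, (-10*-39 - -40*26)=1430; twice the area = |3404| = 3404; area = 1702; answer 1702
Stage 3: S2 = 1702; threaded value p + q = 1703; m = 1; -1*(1)^2 - 9*(1)^1 - 9 = (-1) + (-9) + (-9) = -19; answer -19

-19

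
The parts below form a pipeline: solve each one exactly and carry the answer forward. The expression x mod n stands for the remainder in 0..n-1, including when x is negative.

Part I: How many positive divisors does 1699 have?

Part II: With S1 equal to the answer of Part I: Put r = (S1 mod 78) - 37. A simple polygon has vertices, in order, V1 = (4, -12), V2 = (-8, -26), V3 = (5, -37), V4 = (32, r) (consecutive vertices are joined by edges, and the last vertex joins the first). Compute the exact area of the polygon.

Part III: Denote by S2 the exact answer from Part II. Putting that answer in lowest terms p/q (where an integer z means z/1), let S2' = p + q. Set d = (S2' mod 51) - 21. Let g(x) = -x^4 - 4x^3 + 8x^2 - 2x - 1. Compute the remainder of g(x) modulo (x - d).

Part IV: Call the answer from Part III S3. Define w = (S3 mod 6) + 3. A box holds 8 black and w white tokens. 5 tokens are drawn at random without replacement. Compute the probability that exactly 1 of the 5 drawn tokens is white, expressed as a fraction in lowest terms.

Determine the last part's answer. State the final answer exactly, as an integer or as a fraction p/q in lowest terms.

350/1287

Part I: 1699 is prime, so its only divisors are 1 and 1699; count = 2; answer 2
Part II: S1 = 2; r = -35; cross terms: (4*-26 - -8*-12)=-200, (-8*-37 - 5*-26)=426, (5*-35 - 32*-37)=1009, (32*-12 - 4*-35)=-244; twice the area = |991| = 991; area = 991/2; answer 991/2
Part III: S2 = 991/2; threaded value p + q = 993; d = 3; remainder = value at the root: -1*(3)^4 - 4*(3)^3 + 8*(3)^2 - 2*(3)^1 - 1 = (-81) + (-108) + (72) + (-6) + (-1) = -124; answer -124
Part IV: S3 = -124; w = 5; total draws C(13,5) = 1287; favorable C(5,1)*C(8,4) = 350; P = 350/1287; answer 350/1287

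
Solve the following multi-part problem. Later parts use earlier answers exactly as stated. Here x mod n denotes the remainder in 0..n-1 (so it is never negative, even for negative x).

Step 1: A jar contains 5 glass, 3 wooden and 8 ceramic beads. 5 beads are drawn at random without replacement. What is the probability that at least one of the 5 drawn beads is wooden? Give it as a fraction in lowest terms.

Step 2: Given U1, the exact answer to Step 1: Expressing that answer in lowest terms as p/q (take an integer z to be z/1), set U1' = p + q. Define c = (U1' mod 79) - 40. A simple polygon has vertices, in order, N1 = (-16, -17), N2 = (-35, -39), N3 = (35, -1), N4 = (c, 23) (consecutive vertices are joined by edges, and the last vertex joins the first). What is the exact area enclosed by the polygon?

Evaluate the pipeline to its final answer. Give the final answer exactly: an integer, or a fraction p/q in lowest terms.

1357

Step 1: total draws C(16,5) = 4368; complement C(13,5) = 1287; favorable 4368 - 1287 = 3081; P = 79/112; answer 79/112
Step 2: U1 = 79/112; threaded value p + q = 191; c = -7; cross terms: (-16*-39 - -35*-17)=29, (-35*-1 - 35*-39)=1400, (35*23 - -7*-1)=798, (-7*-17 - -16*23)=487; twice the area = |2714| = 2714; area = 1357; answer 1357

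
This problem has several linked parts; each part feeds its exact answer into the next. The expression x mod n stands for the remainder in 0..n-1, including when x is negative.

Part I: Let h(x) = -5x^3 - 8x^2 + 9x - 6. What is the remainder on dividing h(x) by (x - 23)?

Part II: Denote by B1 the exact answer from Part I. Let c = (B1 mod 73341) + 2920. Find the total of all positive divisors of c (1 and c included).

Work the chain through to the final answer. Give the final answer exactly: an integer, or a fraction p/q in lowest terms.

14256

Part I: remainder = value at the root: -5*(23)^3 - 8*(23)^2 + 9*(23)^1 - 6 = (-60835) + (-4232) + (207) + (-6) = -64866; answer -64866
Part II: B1 = -64866; c = 11395; 11395 = 5 * 43 * 53; sigma = (1 + 5) * (1 + 43) * (1 + 53) = 6 * 44 * 54 = 14256; answer 14256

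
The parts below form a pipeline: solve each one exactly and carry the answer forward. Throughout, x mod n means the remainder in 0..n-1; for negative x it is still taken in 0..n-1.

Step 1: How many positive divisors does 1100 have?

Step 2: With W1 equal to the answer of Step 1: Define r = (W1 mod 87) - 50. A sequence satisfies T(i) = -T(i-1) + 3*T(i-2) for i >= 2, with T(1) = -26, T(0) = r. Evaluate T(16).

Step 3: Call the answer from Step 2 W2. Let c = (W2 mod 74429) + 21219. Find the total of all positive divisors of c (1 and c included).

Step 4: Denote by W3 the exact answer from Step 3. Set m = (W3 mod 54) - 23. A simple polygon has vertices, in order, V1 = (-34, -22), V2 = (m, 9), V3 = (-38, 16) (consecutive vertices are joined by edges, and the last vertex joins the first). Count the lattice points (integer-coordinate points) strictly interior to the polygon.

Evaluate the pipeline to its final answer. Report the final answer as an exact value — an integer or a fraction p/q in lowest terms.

612

Step 1: 1100 = 2^2 * 5^2 * 11; number of divisors = (2+1) * (2+1) * (1+1) = 18; answer 18
Step 2: W1 = 18; r = -32; T(2) = -1*(-26) + 3*(-32) = -70; iterating: T(2)=-70, T(3)=-8, T(4)=-202, T(5)=178, T(6)=-784, T(7)=1318, T(8)=-3670, T(9)=7624, T(10)=-18634, T(11)=41506, T(12)=-97408, T(13)=221926, T(14)=-514150, T(15)=1179928, T(16)=-2722378; answer -2722378
Step 3: W2 = -2722378; c = 52714; 52714 = 2 * 26357; sigma = (1 + 2) * (1 + 26357) = 3 * 26358 = 79074; answer 79074
Step 4: W3 = 79074; m = -5; cross terms: (-34*9 - -5*-22)=-416, (-5*16 - -38*9)=262, (-38*-22 - -34*16)=1380; twice the area = |1226| = 1226; area = 613; boundary points = 1 + 1 + 2 = 4; strictly interior points = area - boundary/2 + 1 = 612; answer 612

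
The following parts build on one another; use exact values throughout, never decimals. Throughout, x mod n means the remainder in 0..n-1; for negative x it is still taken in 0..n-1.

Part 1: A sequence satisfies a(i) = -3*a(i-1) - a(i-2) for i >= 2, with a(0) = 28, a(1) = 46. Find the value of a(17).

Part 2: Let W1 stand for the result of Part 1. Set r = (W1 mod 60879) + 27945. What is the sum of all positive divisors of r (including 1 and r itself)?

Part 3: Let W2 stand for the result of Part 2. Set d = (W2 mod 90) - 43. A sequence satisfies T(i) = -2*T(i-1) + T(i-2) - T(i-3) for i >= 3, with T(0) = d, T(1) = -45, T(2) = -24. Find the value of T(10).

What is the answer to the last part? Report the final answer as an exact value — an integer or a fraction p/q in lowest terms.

4658

Part 1: a(2) = -3*(46) - 1*(28) = -166; iterating: a(2)=-166, a(3)=452, a(4)=-1190, a(5)=3118, a(6)=-8164, a(7)=21374, a(8)=-55958, a(9)=146500, a(10)=-383542, a(11)=1004126, a(12)=-2628836, a(13)=6882382, a(14)=-18018310, a(15)=47172548, a(16)=-123499334, a(17)=323325454; answer 323325454
Part 2: W1 = 323325454; r = 85909; 85909 is prime, so its only divisors are 1 and 85909; sigma = 1 + 85909 = 85910; answer 85910
Part 3: W2 = 85910; d = 7; T(3) = -2*(-24) + 1*(-45) - 1*(7) = -4; iterating: T(3)=-4, T(4)=29, T(5)=-38, T(6)=109, T(7)=-285, T(8)=717, T(9)=-1828, T(10)=4658; answer 4658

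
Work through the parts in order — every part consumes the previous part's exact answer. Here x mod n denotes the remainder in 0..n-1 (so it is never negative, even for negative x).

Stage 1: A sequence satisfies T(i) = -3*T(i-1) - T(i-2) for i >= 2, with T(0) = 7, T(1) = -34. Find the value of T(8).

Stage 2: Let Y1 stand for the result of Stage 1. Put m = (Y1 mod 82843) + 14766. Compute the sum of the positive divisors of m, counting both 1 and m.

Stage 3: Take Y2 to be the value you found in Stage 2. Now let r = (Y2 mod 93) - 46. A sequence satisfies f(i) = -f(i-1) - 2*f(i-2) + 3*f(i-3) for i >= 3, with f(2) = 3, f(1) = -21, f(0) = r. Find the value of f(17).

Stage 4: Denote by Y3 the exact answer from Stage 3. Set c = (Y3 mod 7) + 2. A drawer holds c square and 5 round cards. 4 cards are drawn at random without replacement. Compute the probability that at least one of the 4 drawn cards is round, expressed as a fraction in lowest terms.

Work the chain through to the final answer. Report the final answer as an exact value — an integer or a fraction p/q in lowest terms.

Stage 1: T(2) = -3*(-34) - 1*(7) = 95; iterating: T(2)=95, T(3)=-251, T(4)=658, T(5)=-1723, T(6)=4511, T(7)=-11810, T(8)=30919; answer 30919
Stage 2: Y1 = 30919; m = 45685; 45685 = 5 * 9137; sigma = (1 + 5) * (1 + 9137) = 6 * 9138 = 54828; answer 54828
Stage 3: Y2 = 54828; r = 5; f(3) = -1*(3) - 2*(-21) + 3*(5) = 54; iterating: f(3)=54, f(4)=-123, f(5)=24, f(6)=384, f(7)=-801, f(8)=105, f(9)=2649, f(10)=-5262, f(11)=279, f(12)=18192, f(13)=-34536, f(14)=-1011, f(15)=124659, f(16)=-226245, f(17)=-26106; answer -26106
Stage 4: Y3 = -26106; c = 6; total draws C(11,4) = 330; complement C(6,4) = 15; favorable 330 - 15 = 315; P = 21/22; answer 21/22

21/22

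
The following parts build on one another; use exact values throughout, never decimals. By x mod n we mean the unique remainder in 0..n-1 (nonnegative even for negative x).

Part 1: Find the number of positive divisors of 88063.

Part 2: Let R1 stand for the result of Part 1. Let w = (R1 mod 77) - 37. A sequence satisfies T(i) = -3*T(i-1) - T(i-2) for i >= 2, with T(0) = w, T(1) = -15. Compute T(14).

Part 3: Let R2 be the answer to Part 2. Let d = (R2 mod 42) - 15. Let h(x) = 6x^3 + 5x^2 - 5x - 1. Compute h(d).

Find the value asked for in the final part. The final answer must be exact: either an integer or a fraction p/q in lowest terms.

Part 1: 88063 = 83 * 1061; number of divisors = (1+1) * (1+1) = 4; answer 4
Part 2: R1 = 4; w = -33; T(2) = -3*(-15) - 1*(-33) = 78; iterating: T(2)=78, T(3)=-219, T(4)=579, T(5)=-1518, T(6)=3975, T(7)=-10407, T(8)=27246, T(9)=-71331, T(10)=186747, T(11)=-488910, T(12)=1279983, T(13)=-3351039, T(14)=8773134; answer 8773134
Part 3: R2 = 8773134; d = -9; 6*(-9)^3 + 5*(-9)^2 - 5*(-9)^1 - 1 = (-4374) + (405) + (45) + (-1) = -3925; answer -3925

-3925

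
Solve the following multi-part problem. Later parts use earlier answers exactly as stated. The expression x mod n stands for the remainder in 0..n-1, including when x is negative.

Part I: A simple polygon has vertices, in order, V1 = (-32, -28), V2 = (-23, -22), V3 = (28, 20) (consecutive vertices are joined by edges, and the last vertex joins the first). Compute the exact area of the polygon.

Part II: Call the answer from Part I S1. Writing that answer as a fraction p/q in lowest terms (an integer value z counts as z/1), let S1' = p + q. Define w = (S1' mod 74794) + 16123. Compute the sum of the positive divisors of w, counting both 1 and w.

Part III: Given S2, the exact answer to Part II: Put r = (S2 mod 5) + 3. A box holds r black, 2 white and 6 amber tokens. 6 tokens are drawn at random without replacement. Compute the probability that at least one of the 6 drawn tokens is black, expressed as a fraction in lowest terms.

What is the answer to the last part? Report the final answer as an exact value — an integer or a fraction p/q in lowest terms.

32/33

Part I: cross terms: (-32*-22 - -23*-28)=60, (-23*20 - 28*-22)=156, (28*-28 - -32*20)=-144; twice the area = |72| = 72; area = 36; answer 36
Part II: S1 = 36; threaded value p + q = 37; w = 16160; 16160 = 2^5 * 5 * 101; sigma = (1 + 2 + 4 + 8 + 16 + 32) * (1 + 5) * (1 + 101) = 63 * 6 * 102 = 38556; answer 38556
Part III: S2 = 38556; r = 4; total draws C(12,6) = 924; complement C(8,6) = 28; favorable 924 - 28 = 896; P = 32/33; answer 32/33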